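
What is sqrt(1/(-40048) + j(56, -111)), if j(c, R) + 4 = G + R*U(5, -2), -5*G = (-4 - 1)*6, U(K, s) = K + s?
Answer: I*sqrt(33179490167)/10012 ≈ 18.193*I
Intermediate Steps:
G = 6 (G = -(-4 - 1)*6/5 = -(-1)*6 = -1/5*(-30) = 6)
j(c, R) = 2 + 3*R (j(c, R) = -4 + (6 + R*(5 - 2)) = -4 + (6 + R*3) = -4 + (6 + 3*R) = 2 + 3*R)
sqrt(1/(-40048) + j(56, -111)) = sqrt(1/(-40048) + (2 + 3*(-111))) = sqrt(-1/40048 + (2 - 333)) = sqrt(-1/40048 - 331) = sqrt(-13255889/40048) = I*sqrt(33179490167)/10012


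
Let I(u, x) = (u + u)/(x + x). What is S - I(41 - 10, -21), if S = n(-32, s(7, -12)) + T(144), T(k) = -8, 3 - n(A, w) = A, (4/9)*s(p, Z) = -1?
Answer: 598/21 ≈ 28.476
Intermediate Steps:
s(p, Z) = -9/4 (s(p, Z) = (9/4)*(-1) = -9/4)
n(A, w) = 3 - A
I(u, x) = u/x (I(u, x) = (2*u)/((2*x)) = (2*u)*(1/(2*x)) = u/x)
S = 27 (S = (3 - 1*(-32)) - 8 = (3 + 32) - 8 = 35 - 8 = 27)
S - I(41 - 10, -21) = 27 - (41 - 10)/(-21) = 27 - 31*(-1)/21 = 27 - 1*(-31/21) = 27 + 31/21 = 598/21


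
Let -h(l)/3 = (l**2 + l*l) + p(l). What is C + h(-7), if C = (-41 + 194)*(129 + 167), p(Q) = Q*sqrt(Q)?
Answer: 44994 + 21*I*sqrt(7) ≈ 44994.0 + 55.561*I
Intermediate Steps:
p(Q) = Q**(3/2)
h(l) = -6*l**2 - 3*l**(3/2) (h(l) = -3*((l**2 + l*l) + l**(3/2)) = -3*((l**2 + l**2) + l**(3/2)) = -3*(2*l**2 + l**(3/2)) = -3*(l**(3/2) + 2*l**2) = -6*l**2 - 3*l**(3/2))
C = 45288 (C = 153*296 = 45288)
C + h(-7) = 45288 + (-6*(-7)**2 - (-21)*I*sqrt(7)) = 45288 + (-6*49 - (-21)*I*sqrt(7)) = 45288 + (-294 + 21*I*sqrt(7)) = 44994 + 21*I*sqrt(7)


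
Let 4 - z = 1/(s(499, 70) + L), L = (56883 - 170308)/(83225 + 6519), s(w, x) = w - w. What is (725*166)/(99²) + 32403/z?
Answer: 1093549075475/161402868 ≈ 6775.3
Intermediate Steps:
s(w, x) = 0
L = -113425/89744 ≈ -1.2639
z = 543444/113425 (z = 4 - 1/(0 - 113425/89744) = 4 - 1/(-113425/89744) = 4 - 1*(-89744/113425) = 4 + 89744/113425 = 543444/113425 ≈ 4.7912)
(725*166)/(99²) + 32403/z = (725*166)/(99²) + 32403/(543444/113425) = 120350/9801 + 32403*(113425/543444) = 120350*(1/9801) + 1225103425/181148 = 120350/9801 + 1225103425/181148 = 1093549075475/161402868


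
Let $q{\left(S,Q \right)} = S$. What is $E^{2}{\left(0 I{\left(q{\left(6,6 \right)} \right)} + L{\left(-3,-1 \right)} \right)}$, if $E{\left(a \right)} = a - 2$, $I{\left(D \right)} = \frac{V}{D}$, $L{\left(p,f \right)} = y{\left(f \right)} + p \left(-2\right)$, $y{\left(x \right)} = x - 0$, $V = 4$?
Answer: $9$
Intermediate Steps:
$y{\left(x \right)} = x$ ($y{\left(x \right)} = x + 0 = x$)
$L{\left(p,f \right)} = f - 2 p$ ($L{\left(p,f \right)} = f + p \left(-2\right) = f - 2 p$)
$I{\left(D \right)} = \frac{4}{D}$
$E{\left(a \right)} = -2 + a$ ($E{\left(a \right)} = a - 2 = -2 + a$)
$E^{2}{\left(0 I{\left(q{\left(6,6 \right)} \right)} + L{\left(-3,-1 \right)} \right)} = \left(-2 + \left(0 \cdot \frac{4}{6} - -5\right)\right)^{2} = \left(-2 + \left(0 \cdot 4 \cdot \frac{1}{6} + \left(-1 + 6\right)\right)\right)^{2} = \left(-2 + \left(0 \cdot \frac{2}{3} + 5\right)\right)^{2} = \left(-2 + \left(0 + 5\right)\right)^{2} = \left(-2 + 5\right)^{2} = 3^{2} = 9$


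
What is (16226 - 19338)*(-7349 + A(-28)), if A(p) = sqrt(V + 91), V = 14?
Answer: 22870088 - 3112*sqrt(105) ≈ 2.2838e+7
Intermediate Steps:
A(p) = sqrt(105) (A(p) = sqrt(14 + 91) = sqrt(105))
(16226 - 19338)*(-7349 + A(-28)) = (16226 - 19338)*(-7349 + sqrt(105)) = -3112*(-7349 + sqrt(105)) = 22870088 - 3112*sqrt(105)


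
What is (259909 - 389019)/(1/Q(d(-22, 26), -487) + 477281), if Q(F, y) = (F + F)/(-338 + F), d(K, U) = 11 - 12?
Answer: -258220/954901 ≈ -0.27042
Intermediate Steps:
d(K, U) = -1
Q(F, y) = 2*F/(-338 + F) (Q(F, y) = (2*F)/(-338 + F) = 2*F/(-338 + F))
(259909 - 389019)/(1/Q(d(-22, 26), -487) + 477281) = (259909 - 389019)/(1/(2*(-1)/(-338 - 1)) + 477281) = -129110/(1/(2*(-1)/(-339)) + 477281) = -129110/(1/(2*(-1)*(-1/339)) + 477281) = -129110/(1/(2/339) + 477281) = -129110/(339/2 + 477281) = -129110/954901/2 = -129110*2/954901 = -258220/954901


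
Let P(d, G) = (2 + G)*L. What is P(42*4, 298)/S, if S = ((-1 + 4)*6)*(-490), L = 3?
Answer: -5/49 ≈ -0.10204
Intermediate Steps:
P(d, G) = 6 + 3*G (P(d, G) = (2 + G)*3 = 6 + 3*G)
S = -8820 (S = (3*6)*(-490) = 18*(-490) = -8820)
P(42*4, 298)/S = (6 + 3*298)/(-8820) = (6 + 894)*(-1/8820) = 900*(-1/8820) = -5/49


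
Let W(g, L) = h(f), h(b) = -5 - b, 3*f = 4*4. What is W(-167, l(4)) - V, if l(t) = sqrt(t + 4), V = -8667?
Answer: 25970/3 ≈ 8656.7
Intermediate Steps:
l(t) = sqrt(4 + t)
f = 16/3 (f = (4*4)/3 = (1/3)*16 = 16/3 ≈ 5.3333)
W(g, L) = -31/3 (W(g, L) = -5 - 1*16/3 = -5 - 16/3 = -31/3)
W(-167, l(4)) - V = -31/3 - 1*(-8667) = -31/3 + 8667 = 25970/3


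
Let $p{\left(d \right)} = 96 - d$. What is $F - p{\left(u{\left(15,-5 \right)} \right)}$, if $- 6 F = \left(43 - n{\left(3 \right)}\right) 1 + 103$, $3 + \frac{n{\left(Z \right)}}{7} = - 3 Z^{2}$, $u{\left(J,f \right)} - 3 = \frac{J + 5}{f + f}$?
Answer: $- \frac{463}{3} \approx -154.33$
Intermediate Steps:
$u{\left(J,f \right)} = 3 + \frac{5 + J}{2 f}$ ($u{\left(J,f \right)} = 3 + \frac{J + 5}{f + f} = 3 + \frac{5 + J}{2 f}$)
$n{\left(Z \right)} = -21 - 21 Z^{2}$ ($n{\left(Z \right)} = -21 + 7 \left(- 3 Z^{2}\right) = -21 - 21 Z^{2}$)
$F = - \frac{178}{3}$ ($F = - \frac{\left(43 - \left(-21 - 21 \cdot 3^{2}\right)\right) 1 + 103}{6} = - \frac{\left(43 - \left(-21 - 189\right)\right) 1 + 103}{6} = - \frac{\left(43 - -210\right) 1 + 103}{6} = - \frac{\left(43 + 210\right) 1 + 103}{6} = - \frac{253 \cdot 1 + 103}{6} = - \frac{253 + 103}{6} = \left(- \frac{1}{6}\right) 356 = - \frac{178}{3} \approx -59.333$)
$F - p{\left(u{\left(15,-5 \right)} \right)} = - \frac{178}{3} - \left(96 - \frac{5 + 15 + 6 \left(-5\right)}{2 \left(-5\right)}\right) = - \frac{178}{3} - \left(96 - \frac{1}{2} \left(- \frac{1}{5}\right) \left(5 + 15 - 30\right)\right) = - \frac{178}{3} - \left(96 - \frac{1}{2} \left(- \frac{1}{5}\right) \left(-10\right)\right) = - \frac{178}{3} - \left(96 - 1\right) = - \frac{178}{3} - 95 = - \frac{463}{3}$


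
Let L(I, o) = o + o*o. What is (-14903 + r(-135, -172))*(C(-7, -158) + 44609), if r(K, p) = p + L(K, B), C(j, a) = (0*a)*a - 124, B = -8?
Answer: -668120215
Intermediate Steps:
L(I, o) = o + o**2
C(j, a) = -124 (C(j, a) = 0*a - 124 = 0 - 124 = -124)
r(K, p) = 56 + p (r(K, p) = p - 8*(1 - 8) = p - 8*(-7) = p + 56 = 56 + p)
(-14903 + r(-135, -172))*(C(-7, -158) + 44609) = (-14903 + (56 - 172))*(-124 + 44609) = (-14903 - 116)*44485 = -15019*44485 = -668120215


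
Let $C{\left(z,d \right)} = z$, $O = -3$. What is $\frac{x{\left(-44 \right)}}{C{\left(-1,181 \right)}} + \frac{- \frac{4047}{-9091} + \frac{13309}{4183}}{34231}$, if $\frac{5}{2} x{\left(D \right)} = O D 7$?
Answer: $- \frac{2405586352426264}{6508622949215} \approx -369.6$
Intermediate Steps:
$x{\left(D \right)} = - \frac{42 D}{5}$ ($x{\left(D \right)} = \frac{2 - 3 D 7}{5} = \frac{2 \left(- 21 D\right)}{5} = - \frac{42 D}{5}$)
$\frac{x{\left(-44 \right)}}{C{\left(-1,181 \right)}} + \frac{- \frac{4047}{-9091} + \frac{13309}{4183}}{34231} = \frac{\left(- \frac{42}{5}\right) \left(-44\right)}{-1} + \frac{- \frac{4047}{-9091} + \frac{13309}{4183}}{34231} = \frac{1848}{5} \left(-1\right) + \left(\left(-4047\right) \left(- \frac{1}{9091}\right) + 13309 \cdot \frac{1}{4183}\right) \frac{1}{34231} = - \frac{1848}{5} + \left(\frac{4047}{9091} + \frac{13309}{4183}\right) \frac{1}{34231} = - \frac{1848}{5} + \frac{137920720}{38027653} \cdot \frac{1}{34231} = - \frac{1848}{5} + \frac{137920720}{1301724589843} = - \frac{2405586352426264}{6508622949215}$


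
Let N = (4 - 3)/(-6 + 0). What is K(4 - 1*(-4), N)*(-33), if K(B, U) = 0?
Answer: 0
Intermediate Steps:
N = -1/6 (N = 1/(-6) = 1*(-1/6) = -1/6 ≈ -0.16667)
K(4 - 1*(-4), N)*(-33) = 0*(-33) = 0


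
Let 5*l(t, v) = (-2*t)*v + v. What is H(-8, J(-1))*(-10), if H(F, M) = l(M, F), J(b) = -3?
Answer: 112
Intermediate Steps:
l(t, v) = v/5 - 2*t*v/5 (l(t, v) = ((-2*t)*v + v)/5 = (-2*t*v + v)/5 = (v - 2*t*v)/5 = v/5 - 2*t*v/5)
H(F, M) = F*(1 - 2*M)/5
H(-8, J(-1))*(-10) = ((⅕)*(-8)*(1 - 2*(-3)))*(-10) = ((⅕)*(-8)*(1 + 6))*(-10) = ((⅕)*(-8)*7)*(-10) = -56/5*(-10) = 112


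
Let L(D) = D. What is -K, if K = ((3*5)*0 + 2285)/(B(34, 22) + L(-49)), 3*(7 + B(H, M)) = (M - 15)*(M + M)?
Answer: -1371/28 ≈ -48.964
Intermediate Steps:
B(H, M) = -7 + 2*M*(-15 + M)/3 (B(H, M) = -7 + ((M - 15)*(M + M))/3 = -7 + ((-15 + M)*(2*M))/3 = -7 + (2*M*(-15 + M))/3 = -7 + 2*M*(-15 + M)/3)
K = 1371/28 (K = ((3*5)*0 + 2285)/((-7 - 10*22 + (⅔)*22²) - 49) = (15*0 + 2285)/((-7 - 220 + (⅔)*484) - 49) = (0 + 2285)/((-7 - 220 + 968/3) - 49) = 2285/(287/3 - 49) = 2285/(140/3) = 2285*(3/140) = 1371/28 ≈ 48.964)
-K = -1*1371/28 = -1371/28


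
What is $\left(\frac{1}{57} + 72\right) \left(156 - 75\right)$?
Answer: $\frac{110835}{19} \approx 5833.4$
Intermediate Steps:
$\left(\frac{1}{57} + 72\right) \left(156 - 75\right) = \left(\frac{1}{57} + 72\right) 81 = \frac{4105}{57} \cdot 81 = \frac{110835}{19}$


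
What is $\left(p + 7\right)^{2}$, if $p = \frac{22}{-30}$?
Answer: $\frac{8836}{225} \approx 39.271$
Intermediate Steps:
$p = - \frac{11}{15}$ ($p = 22 \left(- \frac{1}{30}\right) = - \frac{11}{15} \approx -0.73333$)
$\left(p + 7\right)^{2} = \left(- \frac{11}{15} + 7\right)^{2} = \left(\frac{94}{15}\right)^{2} = \frac{8836}{225}$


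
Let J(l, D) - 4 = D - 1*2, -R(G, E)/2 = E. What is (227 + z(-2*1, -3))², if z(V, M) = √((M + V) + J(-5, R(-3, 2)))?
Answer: (227 + I*√7)² ≈ 51522.0 + 1201.2*I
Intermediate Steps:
R(G, E) = -2*E
J(l, D) = 2 + D (J(l, D) = 4 + (D - 1*2) = 4 + (D - 2) = 4 + (-2 + D) = 2 + D)
z(V, M) = √(-2 + M + V) (z(V, M) = √((M + V) + (2 - 2*2)) = √((M + V) + (2 - 4)) = √((M + V) - 2) = √(-2 + M + V))
(227 + z(-2*1, -3))² = (227 + √(-2 - 3 - 2*1))² = (227 + √(-2 - 3 - 2))² = (227 + √(-7))² = (227 + I*√7)²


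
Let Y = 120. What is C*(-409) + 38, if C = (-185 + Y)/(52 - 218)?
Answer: -20277/166 ≈ -122.15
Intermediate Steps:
C = 65/166 (C = (-185 + 120)/(52 - 218) = -65/(-166) = -65*(-1/166) = 65/166 ≈ 0.39157)
C*(-409) + 38 = (65/166)*(-409) + 38 = -26585/166 + 38 = -20277/166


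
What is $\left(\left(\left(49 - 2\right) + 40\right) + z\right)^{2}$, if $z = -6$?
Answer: $6561$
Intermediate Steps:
$\left(\left(\left(49 - 2\right) + 40\right) + z\right)^{2} = \left(\left(\left(49 - 2\right) + 40\right) - 6\right)^{2} = \left(\left(47 + 40\right) - 6\right)^{2} = \left(87 - 6\right)^{2} = 81^{2} = 6561$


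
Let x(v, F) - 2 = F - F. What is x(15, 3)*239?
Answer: 478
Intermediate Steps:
x(v, F) = 2 (x(v, F) = 2 + (F - F) = 2 + 0 = 2)
x(15, 3)*239 = 2*239 = 478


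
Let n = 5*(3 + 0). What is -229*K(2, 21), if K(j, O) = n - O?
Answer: 1374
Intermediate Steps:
n = 15 (n = 5*3 = 15)
K(j, O) = 15 - O
-229*K(2, 21) = -229*(15 - 1*21) = -229*(15 - 21) = -229*(-6) = 1374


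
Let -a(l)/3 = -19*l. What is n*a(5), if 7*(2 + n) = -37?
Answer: -14535/7 ≈ -2076.4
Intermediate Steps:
n = -51/7 (n = -2 + (⅐)*(-37) = -2 - 37/7 = -51/7 ≈ -7.2857)
a(l) = 57*l (a(l) = -(-57)*l = 57*l)
n*a(5) = -2907*5/7 = -51/7*285 = -14535/7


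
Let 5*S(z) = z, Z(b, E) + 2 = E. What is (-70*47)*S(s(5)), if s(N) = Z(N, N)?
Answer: -1974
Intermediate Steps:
Z(b, E) = -2 + E
s(N) = -2 + N
S(z) = z/5
(-70*47)*S(s(5)) = (-70*47)*((-2 + 5)/5) = -658*3 = -3290*⅗ = -1974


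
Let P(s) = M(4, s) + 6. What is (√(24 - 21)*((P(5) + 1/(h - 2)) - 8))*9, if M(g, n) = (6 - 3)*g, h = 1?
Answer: 81*√3 ≈ 140.30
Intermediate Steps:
M(g, n) = 3*g
P(s) = 18 (P(s) = 3*4 + 6 = 12 + 6 = 18)
(√(24 - 21)*((P(5) + 1/(h - 2)) - 8))*9 = (√(24 - 21)*((18 + 1/(1 - 2)) - 8))*9 = (√3*((18 + 1/(-1)) - 8))*9 = (√3*((18 - 1) - 8))*9 = (√3*(17 - 8))*9 = (√3*9)*9 = (9*√3)*9 = 81*√3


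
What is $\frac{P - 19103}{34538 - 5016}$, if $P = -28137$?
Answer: $- \frac{23620}{14761} \approx -1.6002$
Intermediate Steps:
$\frac{P - 19103}{34538 - 5016} = \frac{-28137 - 19103}{34538 - 5016} = - \frac{47240}{29522} = \left(-47240\right) \frac{1}{29522} = - \frac{23620}{14761}$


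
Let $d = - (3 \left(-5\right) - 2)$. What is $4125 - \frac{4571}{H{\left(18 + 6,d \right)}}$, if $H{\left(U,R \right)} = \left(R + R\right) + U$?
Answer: $\frac{234679}{58} \approx 4046.2$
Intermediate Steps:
$d = 17$ ($d = - (-15 - 2) = \left(-1\right) \left(-17\right) = 17$)
$H{\left(U,R \right)} = U + 2 R$ ($H{\left(U,R \right)} = 2 R + U = U + 2 R$)
$4125 - \frac{4571}{H{\left(18 + 6,d \right)}} = 4125 - \frac{4571}{\left(18 + 6\right) + 2 \cdot 17} = 4125 - \frac{4571}{24 + 34} = 4125 - \frac{4571}{58} = \frac{234679}{58}$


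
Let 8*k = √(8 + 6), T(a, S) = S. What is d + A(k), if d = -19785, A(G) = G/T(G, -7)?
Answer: -19785 - √14/56 ≈ -19785.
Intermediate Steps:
k = √14/8 (k = √(8 + 6)/8 = √14/8 ≈ 0.46771)
A(G) = -G/7 (A(G) = G/(-7) = G*(-⅐) = -G/7)
d + A(k) = -19785 - √14/56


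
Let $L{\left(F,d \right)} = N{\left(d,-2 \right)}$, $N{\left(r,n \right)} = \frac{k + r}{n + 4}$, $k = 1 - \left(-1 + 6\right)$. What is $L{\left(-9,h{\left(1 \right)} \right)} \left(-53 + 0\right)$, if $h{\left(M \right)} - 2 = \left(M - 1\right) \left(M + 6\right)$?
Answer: $53$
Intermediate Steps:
$k = -4$ ($k = 1 - 5 = -4$)
$h{\left(M \right)} = 2 + \left(-1 + M\right) \left(6 + M\right)$ ($h{\left(M \right)} = 2 + \left(M - 1\right) \left(M + 6\right) = 2 + \left(-1 + M\right) \left(6 + M\right)$)
$N{\left(r,n \right)} = \frac{-4 + r}{4 + n}$ ($N{\left(r,n \right)} = \frac{-4 + r}{n + 4} = \frac{-4 + r}{4 + n}$)
$L{\left(F,d \right)} = -2 + \frac{d}{2}$ ($L{\left(F,d \right)} = \frac{-4 + d}{4 - 2} = \frac{-4 + d}{2} = -2 + \frac{d}{2}$)
$L{\left(-9,h{\left(1 \right)} \right)} \left(-53 + 0\right) = \left(-2 + \frac{-4 + 1^{2} + 5 \cdot 1}{2}\right) \left(-53 + 0\right) = \left(-2 + \frac{-4 + 1 + 5}{2}\right) \left(-53\right) = \left(-2 + \frac{1}{2} \cdot 2\right) \left(-53\right) = \left(-2 + 1\right) \left(-53\right) = \left(-1\right) \left(-53\right) = 53$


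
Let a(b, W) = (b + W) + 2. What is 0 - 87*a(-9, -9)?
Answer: 1392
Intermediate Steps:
a(b, W) = 2 + W + b (a(b, W) = (W + b) + 2 = 2 + W + b)
0 - 87*a(-9, -9) = 0 - 87*(2 - 9 - 9) = 0 - 87*(-16) = 0 + 1392 = 1392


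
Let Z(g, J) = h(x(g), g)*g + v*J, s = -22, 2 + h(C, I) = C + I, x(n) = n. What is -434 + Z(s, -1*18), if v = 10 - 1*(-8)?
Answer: 254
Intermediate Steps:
v = 18 (v = 10 + 8 = 18)
h(C, I) = -2 + C + I (h(C, I) = -2 + (C + I) = -2 + C + I)
Z(g, J) = 18*J + g*(-2 + 2*g) (Z(g, J) = (-2 + g + g)*g + 18*J = (-2 + 2*g)*g + 18*J = g*(-2 + 2*g) + 18*J = 18*J + g*(-2 + 2*g))
-434 + Z(s, -1*18) = -434 + (18*(-1*18) + 2*(-22)*(-1 - 22)) = -434 + (18*(-18) + 2*(-22)*(-23)) = -434 + (-324 + 1012) = -434 + 688 = 254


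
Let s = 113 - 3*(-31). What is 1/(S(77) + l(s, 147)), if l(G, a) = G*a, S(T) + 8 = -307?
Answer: 1/29967 ≈ 3.3370e-5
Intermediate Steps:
S(T) = -315 (S(T) = -8 - 307 = -315)
s = 206 (s = 113 - 1*(-93) = 113 + 93 = 206)
1/(S(77) + l(s, 147)) = 1/(-315 + 206*147) = 1/(-315 + 30282) = 1/29967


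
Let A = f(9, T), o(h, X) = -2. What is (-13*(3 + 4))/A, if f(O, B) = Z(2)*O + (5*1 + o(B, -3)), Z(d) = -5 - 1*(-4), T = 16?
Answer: 91/6 ≈ 15.167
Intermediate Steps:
Z(d) = -1 (Z(d) = -5 + 4 = -1)
f(O, B) = 3 - O (f(O, B) = -O + (5*1 - 2) = -O + (5 - 2) = -O + 3 = 3 - O)
A = -6 (A = 3 - 1*9 = 3 - 9 = -6)
(-13*(3 + 4))/A = -13*(3 + 4)/(-6) = -13*7*(-⅙) = -91*(-⅙) = 91/6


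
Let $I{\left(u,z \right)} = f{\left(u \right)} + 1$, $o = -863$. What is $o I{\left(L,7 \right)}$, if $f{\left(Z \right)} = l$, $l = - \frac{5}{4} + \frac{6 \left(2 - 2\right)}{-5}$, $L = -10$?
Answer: $\frac{863}{4} \approx 215.75$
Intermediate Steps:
$l = - \frac{5}{4}$ ($l = \left(-5\right) \frac{1}{4} + 6 \cdot 0 \left(- \frac{1}{5}\right) = - \frac{5}{4} + 0 \left(- \frac{1}{5}\right) = - \frac{5}{4} + 0 = - \frac{5}{4} \approx -1.25$)
$f{\left(Z \right)} = - \frac{5}{4}$
$I{\left(u,z \right)} = - \frac{1}{4}$ ($I{\left(u,z \right)} = - \frac{5}{4} + 1 = - \frac{1}{4}$)
$o I{\left(L,7 \right)} = \left(-863\right) \left(- \frac{1}{4}\right) = \frac{863}{4}$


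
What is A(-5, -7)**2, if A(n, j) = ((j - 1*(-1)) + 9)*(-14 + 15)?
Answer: 9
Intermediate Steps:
A(n, j) = 10 + j (A(n, j) = ((j + 1) + 9)*1 = ((1 + j) + 9)*1 = (10 + j)*1 = 10 + j)
A(-5, -7)**2 = (10 - 7)**2 = 3**2 = 9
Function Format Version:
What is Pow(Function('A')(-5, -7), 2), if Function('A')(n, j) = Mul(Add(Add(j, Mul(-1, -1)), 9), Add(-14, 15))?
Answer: 9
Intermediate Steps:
Function('A')(n, j) = Add(10, j) (Function('A')(n, j) = Mul(Add(Add(j, 1), 9), 1) = Mul(Add(Add(1, j), 9), 1) = Mul(Add(10, j), 1) = Add(10, j))
Pow(Function('A')(-5, -7), 2) = Pow(Add(10, -7), 2) = Pow(3, 2) = 9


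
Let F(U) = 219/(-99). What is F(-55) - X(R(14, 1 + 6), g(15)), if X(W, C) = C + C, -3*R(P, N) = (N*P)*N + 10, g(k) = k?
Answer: -1063/33 ≈ -32.212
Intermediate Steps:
F(U) = -73/33 (F(U) = 219*(-1/99) = -73/33)
R(P, N) = -10/3 - P*N**2/3 (R(P, N) = -((N*P)*N + 10)/3 = -(P*N**2 + 10)/3 = -(10 + P*N**2)/3 = -10/3 - P*N**2/3)
X(W, C) = 2*C
F(-55) - X(R(14, 1 + 6), g(15)) = -73/33 - 2*15 = -73/33 - 1*30 = -73/33 - 30 = -1063/33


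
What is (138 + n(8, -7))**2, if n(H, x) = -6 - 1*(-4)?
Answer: 18496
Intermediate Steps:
n(H, x) = -2 (n(H, x) = -6 + 4 = -2)
(138 + n(8, -7))**2 = (138 - 2)**2 = 136**2 = 18496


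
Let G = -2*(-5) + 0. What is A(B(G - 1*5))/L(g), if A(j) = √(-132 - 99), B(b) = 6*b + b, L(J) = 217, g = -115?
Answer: I*√231/217 ≈ 0.07004*I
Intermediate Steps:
G = 10 (G = 10 + 0 = 10)
B(b) = 7*b
A(j) = I*√231 (A(j) = √(-231) = I*√231)
A(B(G - 1*5))/L(g) = (I*√231)/217 = (I*√231)*(1/217) = I*√231/217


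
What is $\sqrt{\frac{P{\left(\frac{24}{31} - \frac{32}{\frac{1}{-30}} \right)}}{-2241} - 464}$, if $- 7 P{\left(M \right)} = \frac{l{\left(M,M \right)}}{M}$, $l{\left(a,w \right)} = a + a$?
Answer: $\frac{i \sqrt{12686889138}}{5229} \approx 21.541 i$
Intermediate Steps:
$l{\left(a,w \right)} = 2 a$
$P{\left(M \right)} = - \frac{2}{7}$ ($P{\left(M \right)} = - \frac{2 M \frac{1}{M}}{7} = \left(- \frac{1}{7}\right) 2 = - \frac{2}{7}$)
$\sqrt{\frac{P{\left(\frac{24}{31} - \frac{32}{\frac{1}{-30}} \right)}}{-2241} - 464} = \sqrt{- \frac{2}{7 \left(-2241\right)} - 464} = \sqrt{\left(- \frac{2}{7}\right) \left(- \frac{1}{2241}\right) - 464} = \sqrt{\frac{2}{15687} - 464} = \sqrt{- \frac{7278766}{15687}} = \frac{i \sqrt{12686889138}}{5229}$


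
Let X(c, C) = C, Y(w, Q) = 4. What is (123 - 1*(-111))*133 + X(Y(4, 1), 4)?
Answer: 31126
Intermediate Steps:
(123 - 1*(-111))*133 + X(Y(4, 1), 4) = (123 - 1*(-111))*133 + 4 = (123 + 111)*133 + 4 = 234*133 + 4 = 31122 + 4 = 31126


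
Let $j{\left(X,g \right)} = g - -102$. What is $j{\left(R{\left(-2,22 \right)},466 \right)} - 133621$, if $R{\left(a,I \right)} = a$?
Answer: $-133053$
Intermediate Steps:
$j{\left(X,g \right)} = 102 + g$ ($j{\left(X,g \right)} = g + 102 = 102 + g$)
$j{\left(R{\left(-2,22 \right)},466 \right)} - 133621 = \left(102 + 466\right) - 133621 = 568 - 133621 = -133053$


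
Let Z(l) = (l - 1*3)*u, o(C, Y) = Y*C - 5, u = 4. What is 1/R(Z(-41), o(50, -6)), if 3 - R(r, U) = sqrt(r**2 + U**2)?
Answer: -3/123992 - sqrt(124001)/123992 ≈ -0.0028642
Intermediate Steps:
o(C, Y) = -5 + C*Y (o(C, Y) = C*Y - 5 = -5 + C*Y)
Z(l) = -12 + 4*l (Z(l) = (l - 1*3)*4 = (l - 3)*4 = (-3 + l)*4 = -12 + 4*l)
R(r, U) = 3 - sqrt(U**2 + r**2) (R(r, U) = 3 - sqrt(r**2 + U**2) = 3 - sqrt(U**2 + r**2))
1/R(Z(-41), o(50, -6)) = 1/(3 - sqrt((-5 + 50*(-6))**2 + (-12 + 4*(-41))**2)) = 1/(3 - sqrt((-5 - 300)**2 + (-12 - 164)**2)) = 1/(3 - sqrt((-305)**2 + (-176)**2)) = 1/(3 - sqrt(93025 + 30976)) = 1/(3 - sqrt(124001))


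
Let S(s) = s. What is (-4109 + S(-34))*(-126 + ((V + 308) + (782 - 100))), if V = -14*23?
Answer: -2245506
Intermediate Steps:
V = -322
(-4109 + S(-34))*(-126 + ((V + 308) + (782 - 100))) = (-4109 - 34)*(-126 + ((-322 + 308) + (782 - 100))) = -4143*(-126 + (-14 + 682)) = -4143*(-126 + 668) = -4143*542 = -2245506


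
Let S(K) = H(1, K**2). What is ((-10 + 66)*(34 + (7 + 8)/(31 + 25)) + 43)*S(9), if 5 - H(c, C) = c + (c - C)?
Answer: 164808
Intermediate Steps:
H(c, C) = 5 + C - 2*c (H(c, C) = 5 - (c + (c - C)) = 5 - (-C + 2*c) = 5 + (C - 2*c) = 5 + C - 2*c)
S(K) = 3 + K**2 (S(K) = 5 + K**2 - 2*1 = 5 + K**2 - 2 = 3 + K**2)
((-10 + 66)*(34 + (7 + 8)/(31 + 25)) + 43)*S(9) = ((-10 + 66)*(34 + (7 + 8)/(31 + 25)) + 43)*(3 + 9**2) = (56*(34 + 15/56) + 43)*(3 + 81) = (56*(34 + 15*(1/56)) + 43)*84 = (56*(34 + 15/56) + 43)*84 = (56*(1919/56) + 43)*84 = (1919 + 43)*84 = 1962*84 = 164808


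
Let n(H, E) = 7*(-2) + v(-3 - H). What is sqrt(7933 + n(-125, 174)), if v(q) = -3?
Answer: 2*sqrt(1979) ≈ 88.972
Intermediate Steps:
n(H, E) = -17 (n(H, E) = 7*(-2) - 3 = -14 - 3 = -17)
sqrt(7933 + n(-125, 174)) = sqrt(7933 - 17) = sqrt(7916) = 2*sqrt(1979)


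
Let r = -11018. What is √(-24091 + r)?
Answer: 3*I*√3901 ≈ 187.37*I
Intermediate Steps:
√(-24091 + r) = √(-24091 - 11018) = √(-35109) = 3*I*√3901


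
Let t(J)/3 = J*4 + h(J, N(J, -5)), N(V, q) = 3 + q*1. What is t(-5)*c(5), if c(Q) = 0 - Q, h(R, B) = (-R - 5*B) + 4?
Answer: 15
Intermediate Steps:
N(V, q) = 3 + q
h(R, B) = 4 - R - 5*B
c(Q) = -Q
t(J) = 42 + 9*J (t(J) = 3*(J*4 + (4 - J - 5*(3 - 5))) = 3*(4*J + (4 - J - 5*(-2))) = 3*(4*J + (4 - J + 10)) = 3*(4*J + (14 - J)) = 3*(14 + 3*J) = 42 + 9*J)
t(-5)*c(5) = (42 + 9*(-5))*(-1*5) = (42 - 45)*(-5) = -3*(-5) = 15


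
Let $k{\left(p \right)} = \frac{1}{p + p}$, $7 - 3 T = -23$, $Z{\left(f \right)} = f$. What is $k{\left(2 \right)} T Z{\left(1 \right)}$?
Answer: $\frac{5}{2} \approx 2.5$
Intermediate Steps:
$T = 10$ ($T = \frac{7}{3} - - \frac{23}{3} = \frac{7}{3} + \frac{23}{3} = 10$)
$k{\left(p \right)} = \frac{1}{2 p}$
$k{\left(2 \right)} T Z{\left(1 \right)} = \frac{1}{2 \cdot 2} \cdot 10 \cdot 1 = \frac{1}{2} \cdot \frac{1}{2} \cdot 10 \cdot 1 = \frac{1}{4} \cdot 10 \cdot 1 = \frac{5}{2} \cdot 1 = \frac{5}{2}$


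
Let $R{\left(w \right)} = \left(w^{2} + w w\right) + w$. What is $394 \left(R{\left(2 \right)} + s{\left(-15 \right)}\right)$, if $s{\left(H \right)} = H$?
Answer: $-1970$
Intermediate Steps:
$R{\left(w \right)} = w + 2 w^{2}$ ($R{\left(w \right)} = \left(w^{2} + w^{2}\right) + w = 2 w^{2} + w = w + 2 w^{2}$)
$394 \left(R{\left(2 \right)} + s{\left(-15 \right)}\right) = 394 \left(2 \left(1 + 2 \cdot 2\right) - 15\right) = 394 \left(2 \left(1 + 4\right) - 15\right) = 394 \left(2 \cdot 5 - 15\right) = 394 \left(10 - 15\right) = 394 \left(-5\right) = -1970$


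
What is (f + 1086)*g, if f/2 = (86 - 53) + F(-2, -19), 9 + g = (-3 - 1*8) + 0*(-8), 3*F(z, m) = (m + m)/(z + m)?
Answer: -1453040/63 ≈ -23064.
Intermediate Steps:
F(z, m) = 2*m/(3*(m + z)) (F(z, m) = ((m + m)/(z + m))/3 = ((2*m)/(m + z))/3 = (2*m/(m + z))/3 = 2*m/(3*(m + z)))
g = -20 (g = -9 + ((-3 - 1*8) + 0*(-8)) = -9 + ((-3 - 8) + 0) = -9 + (-11 + 0) = -9 - 11 = -20)
f = 4234/63 (f = 2*((86 - 53) + (⅔)*(-19)/(-19 - 2)) = 2*(33 + (⅔)*(-19)/(-21)) = 2*(33 + (⅔)*(-19)*(-1/21)) = 2*(33 + 38/63) = 2*(2117/63) = 4234/63 ≈ 67.206)
(f + 1086)*g = (4234/63 + 1086)*(-20) = (72652/63)*(-20) = -1453040/63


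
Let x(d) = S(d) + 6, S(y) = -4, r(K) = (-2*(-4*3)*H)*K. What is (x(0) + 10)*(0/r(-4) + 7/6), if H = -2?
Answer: 14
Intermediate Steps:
r(K) = -48*K (r(K) = (-2*(-4*3)*(-2))*K = (-(-24)*(-2))*K = (-2*24)*K = -48*K)
x(d) = 2 (x(d) = -4 + 6 = 2)
(x(0) + 10)*(0/r(-4) + 7/6) = (2 + 10)*(0/((-48*(-4))) + 7/6) = 12*(0/192 + 7*(1/6)) = 12*(0*(1/192) + 7/6) = 12*(0 + 7/6) = 12*(7/6) = 14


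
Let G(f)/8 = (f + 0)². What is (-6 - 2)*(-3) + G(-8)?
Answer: 536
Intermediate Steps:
G(f) = 8*f² (G(f) = 8*(f + 0)² = 8*f²)
(-6 - 2)*(-3) + G(-8) = (-6 - 2)*(-3) + 8*(-8)² = -8*(-3) + 8*64 = 24 + 512 = 536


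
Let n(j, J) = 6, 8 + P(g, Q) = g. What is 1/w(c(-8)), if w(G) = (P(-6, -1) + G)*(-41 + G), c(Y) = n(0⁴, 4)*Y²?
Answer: 1/126910 ≈ 7.8796e-6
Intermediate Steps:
P(g, Q) = -8 + g
c(Y) = 6*Y²
w(G) = (-41 + G)*(-14 + G) (w(G) = ((-8 - 6) + G)*(-41 + G) = (-14 + G)*(-41 + G) = (-41 + G)*(-14 + G))
1/w(c(-8)) = 1/(574 + (6*(-8)²)² - 330*(-8)²) = 1/(574 + (6*64)² - 330*64) = 1/(574 + 384² - 55*384) = 1/(574 + 147456 - 21120) = 1/126910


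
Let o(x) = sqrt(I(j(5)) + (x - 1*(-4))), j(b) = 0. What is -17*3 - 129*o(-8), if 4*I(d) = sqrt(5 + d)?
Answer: -51 - 129*I*sqrt(16 - sqrt(5))/2 ≈ -51.0 - 239.29*I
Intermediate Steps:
I(d) = sqrt(5 + d)/4
o(x) = sqrt(4 + x + sqrt(5)/4) (o(x) = sqrt(sqrt(5 + 0)/4 + (x - 1*(-4))) = sqrt(sqrt(5)/4 + (x + 4)) = sqrt(sqrt(5)/4 + (4 + x)) = sqrt(4 + x + sqrt(5)/4))
-17*3 - 129*o(-8) = -17*3 - 129*sqrt(16 + sqrt(5) + 4*(-8))/2 = -51 - 129*sqrt(16 + sqrt(5) - 32)/2 = -51 - 129*sqrt(-16 + sqrt(5))/2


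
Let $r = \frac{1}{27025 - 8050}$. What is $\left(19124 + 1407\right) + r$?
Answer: $\frac{389575726}{18975} \approx 20531.0$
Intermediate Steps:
$r = \frac{1}{18975} \approx 5.2701 \cdot 10^{-5}$
$\left(19124 + 1407\right) + r = \left(19124 + 1407\right) + \frac{1}{18975} = 20531 + \frac{1}{18975} = \frac{389575726}{18975}$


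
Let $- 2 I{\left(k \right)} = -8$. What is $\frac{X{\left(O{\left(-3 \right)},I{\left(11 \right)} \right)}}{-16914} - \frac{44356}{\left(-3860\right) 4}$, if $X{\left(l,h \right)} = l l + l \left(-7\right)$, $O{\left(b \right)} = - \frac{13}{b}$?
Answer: $\frac{844217777}{293796180} \approx 2.8735$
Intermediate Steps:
$I{\left(k \right)} = 4$ ($I{\left(k \right)} = \left(- \frac{1}{2}\right) \left(-8\right) = 4$)
$X{\left(l,h \right)} = l^{2} - 7 l$
$\frac{X{\left(O{\left(-3 \right)},I{\left(11 \right)} \right)}}{-16914} - \frac{44356}{\left(-3860\right) 4} = \frac{- \frac{13}{-3} \left(-7 - \frac{13}{-3}\right)}{-16914} - \frac{44356}{\left(-3860\right) 4} = \left(-13\right) \left(- \frac{1}{3}\right) \left(-7 - - \frac{13}{3}\right) \left(- \frac{1}{16914}\right) - \frac{44356}{-15440} = \frac{13 \left(-7 + \frac{13}{3}\right)}{3} \left(- \frac{1}{16914}\right) - - \frac{11089}{3860} = \frac{13}{3} \left(- \frac{8}{3}\right) \left(- \frac{1}{16914}\right) + \frac{11089}{3860} = \left(- \frac{104}{9}\right) \left(- \frac{1}{16914}\right) + \frac{11089}{3860} = \frac{52}{76113} + \frac{11089}{3860} = \frac{844217777}{293796180}$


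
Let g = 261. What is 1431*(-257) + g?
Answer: -367506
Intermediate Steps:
1431*(-257) + g = 1431*(-257) + 261 = -367767 + 261 = -367506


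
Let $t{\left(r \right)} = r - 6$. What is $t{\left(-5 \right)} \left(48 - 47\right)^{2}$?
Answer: $-11$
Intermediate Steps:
$t{\left(r \right)} = -6 + r$ ($t{\left(r \right)} = r - 6 = -6 + r$)
$t{\left(-5 \right)} \left(48 - 47\right)^{2} = \left(-6 - 5\right) \left(48 - 47\right)^{2} = - 11 \cdot 1^{2} = \left(-11\right) 1 = -11$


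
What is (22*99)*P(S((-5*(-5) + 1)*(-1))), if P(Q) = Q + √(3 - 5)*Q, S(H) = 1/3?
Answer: 726 + 726*I*√2 ≈ 726.0 + 1026.7*I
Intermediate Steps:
S(H) = ⅓
P(Q) = Q + I*Q*√2 (P(Q) = Q + √(-2)*Q = Q + (I*√2)*Q = Q + I*Q*√2)
(22*99)*P(S((-5*(-5) + 1)*(-1))) = (22*99)*((1 + I*√2)/3) = 2178*(⅓ + I*√2/3) = 726 + 726*I*√2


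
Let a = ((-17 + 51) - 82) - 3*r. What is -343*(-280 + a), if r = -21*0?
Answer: 112504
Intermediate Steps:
r = 0
a = -48 (a = ((-17 + 51) - 82) - 3*0 = (34 - 82) + 0 = -48 + 0 = -48)
-343*(-280 + a) = -343*(-280 - 48) = -343*(-328) = 112504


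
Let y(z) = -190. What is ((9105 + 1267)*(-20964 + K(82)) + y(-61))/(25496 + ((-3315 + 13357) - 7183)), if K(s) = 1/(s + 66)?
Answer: -8045232933/1049135 ≈ -7668.4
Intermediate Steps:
K(s) = 1/(66 + s)
((9105 + 1267)*(-20964 + K(82)) + y(-61))/(25496 + ((-3315 + 13357) - 7183)) = ((9105 + 1267)*(-20964 + 1/(66 + 82)) - 190)/(25496 + ((-3315 + 13357) - 7183)) = (10372*(-20964 + 1/148) - 190)/(25496 + (10042 - 7183)) = (10372*(-20964 + 1/148) - 190)/(25496 + 2859) = (10372*(-3102671/148) - 190)/28355 = (-8045225903/37 - 190)*(1/28355) = -8045232933/37*1/28355 = -8045232933/1049135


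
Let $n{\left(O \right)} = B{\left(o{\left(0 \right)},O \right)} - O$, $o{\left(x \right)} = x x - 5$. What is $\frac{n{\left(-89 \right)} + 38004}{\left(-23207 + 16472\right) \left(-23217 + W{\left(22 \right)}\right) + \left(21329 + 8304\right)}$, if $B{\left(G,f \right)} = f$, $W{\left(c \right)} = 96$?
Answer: $\frac{9501}{38937392} \approx 0.00024401$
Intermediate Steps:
$o{\left(x \right)} = -5 + x^{2}$ ($o{\left(x \right)} = x^{2} - 5 = -5 + x^{2}$)
$n{\left(O \right)} = 0$ ($n{\left(O \right)} = O - O = 0$)
$\frac{n{\left(-89 \right)} + 38004}{\left(-23207 + 16472\right) \left(-23217 + W{\left(22 \right)}\right) + \left(21329 + 8304\right)} = \frac{0 + 38004}{\left(-23207 + 16472\right) \left(-23217 + 96\right) + \left(21329 + 8304\right)} = \frac{38004}{\left(-6735\right) \left(-23121\right) + 29633} = \frac{38004}{155719935 + 29633} = \frac{38004}{155749568} = 38004 \cdot \frac{1}{155749568} = \frac{9501}{38937392}$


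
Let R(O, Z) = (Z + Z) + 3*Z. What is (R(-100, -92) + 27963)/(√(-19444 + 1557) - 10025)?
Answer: -275717575/100518512 - 27503*I*√17887/100518512 ≈ -2.743 - 0.036593*I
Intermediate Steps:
R(O, Z) = 5*Z (R(O, Z) = 2*Z + 3*Z = 5*Z)
(R(-100, -92) + 27963)/(√(-19444 + 1557) - 10025) = (5*(-92) + 27963)/(√(-19444 + 1557) - 10025) = (-460 + 27963)/(√(-17887) - 10025) = 27503/(I*√17887 - 10025) = 27503/(-10025 + I*√17887)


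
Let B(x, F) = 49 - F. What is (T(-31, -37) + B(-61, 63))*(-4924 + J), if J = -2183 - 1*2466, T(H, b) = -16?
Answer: 287190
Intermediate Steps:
J = -4649 (J = -2183 - 2466 = -4649)
(T(-31, -37) + B(-61, 63))*(-4924 + J) = (-16 + (49 - 1*63))*(-4924 - 4649) = (-16 + (49 - 63))*(-9573) = (-16 - 14)*(-9573) = -30*(-9573) = 287190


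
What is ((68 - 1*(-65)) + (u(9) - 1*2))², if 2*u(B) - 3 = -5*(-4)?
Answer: 81225/4 ≈ 20306.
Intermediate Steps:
u(B) = 23/2 (u(B) = 3/2 + (-5*(-4))/2 = 3/2 + (½)*20 = 3/2 + 10 = 23/2)
((68 - 1*(-65)) + (u(9) - 1*2))² = ((68 - 1*(-65)) + (23/2 - 1*2))² = ((68 + 65) + (23/2 - 2))² = (133 + 19/2)² = (285/2)² = 81225/4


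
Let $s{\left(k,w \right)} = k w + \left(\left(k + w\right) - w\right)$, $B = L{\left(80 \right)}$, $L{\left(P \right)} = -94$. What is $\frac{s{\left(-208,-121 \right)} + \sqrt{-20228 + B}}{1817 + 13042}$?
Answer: $\frac{640}{381} + \frac{i \sqrt{2258}}{4953} \approx 1.6798 + 0.0095939 i$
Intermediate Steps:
$B = -94$
$s{\left(k,w \right)} = k + k w$ ($s{\left(k,w \right)} = k w + k = k + k w$)
$\frac{s{\left(-208,-121 \right)} + \sqrt{-20228 + B}}{1817 + 13042} = \frac{- 208 \left(1 - 121\right) + \sqrt{-20228 - 94}}{1817 + 13042} = \frac{\left(-208\right) \left(-120\right) + \sqrt{-20322}}{14859} = \left(24960 + 3 i \sqrt{2258}\right) \frac{1}{14859} = \frac{640}{381} + \frac{i \sqrt{2258}}{4953}$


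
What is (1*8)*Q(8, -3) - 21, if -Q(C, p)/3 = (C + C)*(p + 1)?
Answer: 747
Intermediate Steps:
Q(C, p) = -6*C*(1 + p) (Q(C, p) = -3*(C + C)*(p + 1) = -3*2*C*(1 + p) = -6*C*(1 + p))
(1*8)*Q(8, -3) - 21 = (1*8)*(-6*8*(1 - 3)) - 21 = 8*(-6*8*(-2)) - 21 = 8*96 - 21 = 768 - 21 = 747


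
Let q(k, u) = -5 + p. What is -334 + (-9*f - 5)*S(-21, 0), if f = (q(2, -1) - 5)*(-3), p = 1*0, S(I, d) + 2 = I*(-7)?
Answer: -40209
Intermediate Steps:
S(I, d) = -2 - 7*I (S(I, d) = -2 + I*(-7) = -2 - 7*I)
p = 0
q(k, u) = -5 (q(k, u) = -5 + 0 = -5)
f = 30 (f = (-5 - 5)*(-3) = -10*(-3) = 30)
-334 + (-9*f - 5)*S(-21, 0) = -334 + (-9*30 - 5)*(-2 - 7*(-21)) = -334 + (-270 - 5)*(-2 + 147) = -334 - 275*145 = -334 - 39875 = -40209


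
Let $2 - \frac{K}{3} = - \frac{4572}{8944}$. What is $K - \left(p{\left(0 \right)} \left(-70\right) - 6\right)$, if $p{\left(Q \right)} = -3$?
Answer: $- \frac{439299}{2236} \approx -196.47$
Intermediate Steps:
$K = \frac{16845}{2236}$ ($K = 6 - 3 \left(- \frac{4572}{8944}\right) = 6 - 3 \left(\left(-4572\right) \frac{1}{8944}\right) = 6 - - \frac{3429}{2236} = 6 + \frac{3429}{2236} = \frac{16845}{2236} \approx 7.5335$)
$K - \left(p{\left(0 \right)} \left(-70\right) - 6\right) = \frac{16845}{2236} - \left(\left(-3\right) \left(-70\right) - 6\right) = \frac{16845}{2236} - \left(210 - 6\right) = \frac{16845}{2236} - 204 = - \frac{439299}{2236}$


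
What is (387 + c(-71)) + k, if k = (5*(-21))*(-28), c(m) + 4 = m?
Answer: 3252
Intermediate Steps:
c(m) = -4 + m
k = 2940 (k = -105*(-28) = 2940)
(387 + c(-71)) + k = (387 + (-4 - 71)) + 2940 = (387 - 75) + 2940 = 312 + 2940 = 3252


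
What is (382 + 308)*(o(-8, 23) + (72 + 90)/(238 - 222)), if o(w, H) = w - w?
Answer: 27945/4 ≈ 6986.3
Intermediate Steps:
o(w, H) = 0
(382 + 308)*(o(-8, 23) + (72 + 90)/(238 - 222)) = (382 + 308)*(0 + (72 + 90)/(238 - 222)) = 690*(0 + 162/16) = 690*(0 + 162*(1/16)) = 690*(0 + 81/8) = 690*(81/8) = 27945/4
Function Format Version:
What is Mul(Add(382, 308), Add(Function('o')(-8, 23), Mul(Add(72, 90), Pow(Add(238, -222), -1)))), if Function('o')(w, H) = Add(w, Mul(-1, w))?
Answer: Rational(27945, 4) ≈ 6986.3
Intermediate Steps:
Function('o')(w, H) = 0
Mul(Add(382, 308), Add(Function('o')(-8, 23), Mul(Add(72, 90), Pow(Add(238, -222), -1)))) = Mul(Add(382, 308), Add(0, Mul(Add(72, 90), Pow(Add(238, -222), -1)))) = Mul(690, Add(0, Mul(162, Pow(16, -1)))) = Mul(690, Add(0, Mul(162, Rational(1, 16)))) = Mul(690, Add(0, Rational(81, 8))) = Mul(690, Rational(81, 8)) = Rational(27945, 4)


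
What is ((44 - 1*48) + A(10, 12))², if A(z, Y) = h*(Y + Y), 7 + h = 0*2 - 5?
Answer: 85264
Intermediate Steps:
h = -12 (h = -7 + (0*2 - 5) = -7 + (0 - 5) = -7 - 5 = -12)
A(z, Y) = -24*Y (A(z, Y) = -12*(Y + Y) = -24*Y)
((44 - 1*48) + A(10, 12))² = ((44 - 1*48) - 24*12)² = ((44 - 48) - 288)² = (-4 - 288)² = (-292)² = 85264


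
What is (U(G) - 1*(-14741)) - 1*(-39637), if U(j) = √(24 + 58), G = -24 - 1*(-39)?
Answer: 54378 + √82 ≈ 54387.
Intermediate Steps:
G = 15 (G = -24 + 39 = 15)
U(j) = √82
(U(G) - 1*(-14741)) - 1*(-39637) = (√82 - 1*(-14741)) - 1*(-39637) = (√82 + 14741) + 39637 = (14741 + √82) + 39637 = 54378 + √82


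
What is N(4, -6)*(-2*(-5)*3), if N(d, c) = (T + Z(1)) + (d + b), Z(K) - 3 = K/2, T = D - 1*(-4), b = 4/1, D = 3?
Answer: 555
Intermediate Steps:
b = 4 (b = 4*1 = 4)
T = 7 (T = 3 - 1*(-4) = 3 + 4 = 7)
Z(K) = 3 + K/2
N(d, c) = 29/2 + d (N(d, c) = (7 + (3 + (½)*1)) + (d + 4) = (7 + (3 + ½)) + (4 + d) = (7 + 7/2) + (4 + d) = 21/2 + (4 + d) = 29/2 + d)
N(4, -6)*(-2*(-5)*3) = (29/2 + 4)*(-2*(-5)*3) = 37*(10*3)/2 = (37/2)*30 = 555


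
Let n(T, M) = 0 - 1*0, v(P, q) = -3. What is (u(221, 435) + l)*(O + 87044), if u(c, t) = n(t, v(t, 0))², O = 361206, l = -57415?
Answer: -25736273750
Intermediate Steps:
n(T, M) = 0 (n(T, M) = 0 + 0 = 0)
u(c, t) = 0 (u(c, t) = 0² = 0)
(u(221, 435) + l)*(O + 87044) = (0 - 57415)*(361206 + 87044) = -57415*448250 = -25736273750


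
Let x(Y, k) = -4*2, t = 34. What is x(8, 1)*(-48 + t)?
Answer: 112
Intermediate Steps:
x(Y, k) = -8
x(8, 1)*(-48 + t) = -8*(-48 + 34) = -8*(-14) = 112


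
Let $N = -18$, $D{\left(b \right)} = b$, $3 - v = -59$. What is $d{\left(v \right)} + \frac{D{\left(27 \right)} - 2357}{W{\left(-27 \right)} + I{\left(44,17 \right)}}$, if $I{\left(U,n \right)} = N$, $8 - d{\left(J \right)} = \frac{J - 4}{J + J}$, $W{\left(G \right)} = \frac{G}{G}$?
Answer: $\frac{152399}{1054} \approx 144.59$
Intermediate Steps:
$v = 62$ ($v = 3 - -59 = 3 + 59 = 62$)
$W{\left(G \right)} = 1$
$d{\left(J \right)} = 8 - \frac{-4 + J}{2 J}$ ($d{\left(J \right)} = 8 - \frac{J - 4}{J + J} = 8 - \frac{-4 + J}{2 J}$)
$I{\left(U,n \right)} = -18$
$d{\left(v \right)} + \frac{D{\left(27 \right)} - 2357}{W{\left(-27 \right)} + I{\left(44,17 \right)}} = \left(\frac{15}{2} + \frac{2}{62}\right) + \frac{27 - 2357}{1 - 18} = \left(\frac{15}{2} + 2 \cdot \frac{1}{62}\right) - \frac{2330}{-17} = \left(\frac{15}{2} + \frac{1}{31}\right) - - \frac{2330}{17} = \frac{467}{62} + \frac{2330}{17} = \frac{152399}{1054}$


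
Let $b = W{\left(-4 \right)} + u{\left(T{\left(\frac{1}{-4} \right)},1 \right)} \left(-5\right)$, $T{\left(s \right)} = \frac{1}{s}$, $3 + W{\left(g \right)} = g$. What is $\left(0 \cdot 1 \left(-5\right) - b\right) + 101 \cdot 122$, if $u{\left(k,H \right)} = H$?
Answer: $12334$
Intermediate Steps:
$W{\left(g \right)} = -3 + g$
$b = -12$ ($b = \left(-3 - 4\right) + 1 \left(-5\right) = -7 - 5 = -12$)
$\left(0 \cdot 1 \left(-5\right) - b\right) + 101 \cdot 122 = \left(0 \cdot 1 \left(-5\right) - -12\right) + 101 \cdot 122 = \left(0 \left(-5\right) + 12\right) + 12322 = \left(0 + 12\right) + 12322 = 12 + 12322 = 12334$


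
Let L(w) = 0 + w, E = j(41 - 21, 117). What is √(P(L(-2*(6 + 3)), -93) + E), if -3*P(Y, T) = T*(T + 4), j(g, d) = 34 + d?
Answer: 4*I*√163 ≈ 51.069*I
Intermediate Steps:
E = 151 (E = 34 + 117 = 151)
L(w) = w
P(Y, T) = -T*(4 + T)/3 (P(Y, T) = -T*(T + 4)/3 = -T*(4 + T)/3)
√(P(L(-2*(6 + 3)), -93) + E) = √(-⅓*(-93)*(4 - 93) + 151) = √(-⅓*(-93)*(-89) + 151) = √(-2759 + 151) = √(-2608) = 4*I*√163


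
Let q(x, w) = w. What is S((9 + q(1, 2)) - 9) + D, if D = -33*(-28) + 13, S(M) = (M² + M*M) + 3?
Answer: 948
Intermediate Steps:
S(M) = 3 + 2*M² (S(M) = (M² + M²) + 3 = 2*M² + 3 = 3 + 2*M²)
D = 937 (D = 924 + 13 = 937)
S((9 + q(1, 2)) - 9) + D = (3 + 2*((9 + 2) - 9)²) + 937 = (3 + 2*(11 - 9)²) + 937 = (3 + 2*2²) + 937 = (3 + 2*4) + 937 = (3 + 8) + 937 = 11 + 937 = 948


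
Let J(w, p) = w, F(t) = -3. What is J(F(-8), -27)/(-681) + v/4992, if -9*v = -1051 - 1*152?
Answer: 106003/3399552 ≈ 0.031181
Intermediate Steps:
v = 401/3 (v = -(-1051 - 1*152)/9 = -(-1051 - 152)/9 = -⅑*(-1203) = 401/3 ≈ 133.67)
J(F(-8), -27)/(-681) + v/4992 = -3/(-681) + (401/3)/4992 = -3*(-1/681) + (401/3)*(1/4992) = 1/227 + 401/14976 = 106003/3399552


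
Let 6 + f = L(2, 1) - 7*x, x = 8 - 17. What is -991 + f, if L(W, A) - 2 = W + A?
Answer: -929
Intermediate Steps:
L(W, A) = 2 + A + W (L(W, A) = 2 + (W + A) = 2 + (A + W) = 2 + A + W)
x = -9
f = 62 (f = -6 + ((2 + 1 + 2) - 7*(-9)) = -6 + (5 + 63) = -6 + 68 = 62)
-991 + f = -991 + 62 = -929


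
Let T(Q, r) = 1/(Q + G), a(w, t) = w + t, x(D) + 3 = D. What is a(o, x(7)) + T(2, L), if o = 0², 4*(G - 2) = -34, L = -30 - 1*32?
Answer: 34/9 ≈ 3.7778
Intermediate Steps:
L = -62 (L = -30 - 32 = -62)
x(D) = -3 + D
G = -13/2 (G = 2 + (¼)*(-34) = 2 - 17/2 = -13/2 ≈ -6.5000)
o = 0
a(w, t) = t + w
T(Q, r) = 1/(-13/2 + Q) (T(Q, r) = 1/(Q - 13/2) = 1/(-13/2 + Q))
a(o, x(7)) + T(2, L) = ((-3 + 7) + 0) + 2/(-13 + 2*2) = (4 + 0) + 2/(-13 + 4) = 4 + 2/(-9) = 4 + 2*(-⅑) = 4 - 2/9 = 34/9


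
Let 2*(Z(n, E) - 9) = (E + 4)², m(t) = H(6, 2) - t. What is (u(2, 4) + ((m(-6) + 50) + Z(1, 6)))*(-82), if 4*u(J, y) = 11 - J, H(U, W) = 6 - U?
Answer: -19229/2 ≈ -9614.5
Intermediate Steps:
m(t) = -t (m(t) = (6 - 1*6) - t = (6 - 6) - t = 0 - t = -t)
Z(n, E) = 9 + (4 + E)²/2 (Z(n, E) = 9 + (E + 4)²/2 = 9 + (4 + E)²/2)
u(J, y) = 11/4 - J/4 (u(J, y) = (11 - J)/4 = 11/4 - J/4)
(u(2, 4) + ((m(-6) + 50) + Z(1, 6)))*(-82) = ((11/4 - ¼*2) + ((-1*(-6) + 50) + (9 + (4 + 6)²/2)))*(-82) = ((11/4 - ½) + ((6 + 50) + (9 + (½)*10²)))*(-82) = (9/4 + (56 + (9 + (½)*100)))*(-82) = (9/4 + (56 + (9 + 50)))*(-82) = (9/4 + (56 + 59))*(-82) = (9/4 + 115)*(-82) = (469/4)*(-82) = -19229/2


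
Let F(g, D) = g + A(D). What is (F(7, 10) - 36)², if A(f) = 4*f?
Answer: 121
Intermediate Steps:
F(g, D) = g + 4*D
(F(7, 10) - 36)² = ((7 + 4*10) - 36)² = ((7 + 40) - 36)² = (47 - 36)² = 11² = 121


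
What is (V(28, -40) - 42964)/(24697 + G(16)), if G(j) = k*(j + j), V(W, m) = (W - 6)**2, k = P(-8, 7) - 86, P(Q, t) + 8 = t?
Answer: -42480/21913 ≈ -1.9386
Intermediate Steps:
P(Q, t) = -8 + t
k = -87 (k = (-8 + 7) - 86 = -1 - 86 = -87)
V(W, m) = (-6 + W)**2
G(j) = -174*j (G(j) = -87*(j + j) = -174*j)
(V(28, -40) - 42964)/(24697 + G(16)) = ((-6 + 28)**2 - 42964)/(24697 - 174*16) = (22**2 - 42964)/(24697 - 2784) = (484 - 42964)/21913 = -42480*1/21913 = -42480/21913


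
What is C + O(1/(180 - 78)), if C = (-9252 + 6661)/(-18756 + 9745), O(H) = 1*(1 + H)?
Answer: 1192415/919122 ≈ 1.2973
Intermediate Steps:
O(H) = 1 + H
C = 2591/9011 (C = -2591/(-9011) = -2591*(-1/9011) = 2591/9011 ≈ 0.28754)
C + O(1/(180 - 78)) = 2591/9011 + (1 + 1/(180 - 78)) = 2591/9011 + (1 + 1/102) = 2591/9011 + 103/102 = 1192415/919122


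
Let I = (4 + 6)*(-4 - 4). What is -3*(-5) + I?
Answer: -65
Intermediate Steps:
I = -80 (I = 10*(-8) = -80)
-3*(-5) + I = -3*(-5) - 80 = 15 - 80 = -65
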